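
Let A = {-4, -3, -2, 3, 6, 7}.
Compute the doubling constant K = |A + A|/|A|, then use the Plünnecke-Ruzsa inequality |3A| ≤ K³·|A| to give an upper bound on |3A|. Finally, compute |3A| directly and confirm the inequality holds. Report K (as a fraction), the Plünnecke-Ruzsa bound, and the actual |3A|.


|A| = 6.
Step 1: Compute A + A by enumerating all 36 pairs.
A + A = {-8, -7, -6, -5, -4, -1, 0, 1, 2, 3, 4, 5, 6, 9, 10, 12, 13, 14}, so |A + A| = 18.
Step 2: Doubling constant K = |A + A|/|A| = 18/6 = 18/6 ≈ 3.0000.
Step 3: Plünnecke-Ruzsa gives |3A| ≤ K³·|A| = (3.0000)³ · 6 ≈ 162.0000.
Step 4: Compute 3A = A + A + A directly by enumerating all triples (a,b,c) ∈ A³; |3A| = 33.
Step 5: Check 33 ≤ 162.0000? Yes ✓.

K = 18/6, Plünnecke-Ruzsa bound K³|A| ≈ 162.0000, |3A| = 33, inequality holds.


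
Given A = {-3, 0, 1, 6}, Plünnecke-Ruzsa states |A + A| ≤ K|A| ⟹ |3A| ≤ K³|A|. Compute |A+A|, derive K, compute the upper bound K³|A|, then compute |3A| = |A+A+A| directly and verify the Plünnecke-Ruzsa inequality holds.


|A| = 4.
Step 1: Compute A + A by enumerating all 16 pairs.
A + A = {-6, -3, -2, 0, 1, 2, 3, 6, 7, 12}, so |A + A| = 10.
Step 2: Doubling constant K = |A + A|/|A| = 10/4 = 10/4 ≈ 2.5000.
Step 3: Plünnecke-Ruzsa gives |3A| ≤ K³·|A| = (2.5000)³ · 4 ≈ 62.5000.
Step 4: Compute 3A = A + A + A directly by enumerating all triples (a,b,c) ∈ A³; |3A| = 18.
Step 5: Check 18 ≤ 62.5000? Yes ✓.

K = 10/4, Plünnecke-Ruzsa bound K³|A| ≈ 62.5000, |3A| = 18, inequality holds.


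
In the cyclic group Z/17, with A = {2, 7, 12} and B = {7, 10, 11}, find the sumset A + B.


Work in Z/17Z: reduce every sum a + b modulo 17.
Enumerate all 9 pairs:
a = 2: 2+7=9, 2+10=12, 2+11=13
a = 7: 7+7=14, 7+10=0, 7+11=1
a = 12: 12+7=2, 12+10=5, 12+11=6
Distinct residues collected: {0, 1, 2, 5, 6, 9, 12, 13, 14}
|A + B| = 9 (out of 17 total residues).

A + B = {0, 1, 2, 5, 6, 9, 12, 13, 14}


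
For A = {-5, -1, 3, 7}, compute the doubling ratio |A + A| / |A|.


|A| = 4.
Compute A + A by enumerating all 16 pairs.
A + A = {-10, -6, -2, 2, 6, 10, 14}, so |A + A| = 7.
K = |A + A| / |A| = 7/4 (already in lowest terms) ≈ 1.7500.
Reference: AP of size 4 gives K = 7/4 ≈ 1.7500; a fully generic set of size 4 gives K ≈ 2.5000.

|A| = 4, |A + A| = 7, K = 7/4.


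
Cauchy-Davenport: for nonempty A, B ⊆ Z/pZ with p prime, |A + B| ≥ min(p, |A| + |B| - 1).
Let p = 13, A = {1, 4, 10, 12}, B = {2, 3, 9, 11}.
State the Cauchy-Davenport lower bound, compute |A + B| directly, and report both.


Cauchy-Davenport: |A + B| ≥ min(p, |A| + |B| - 1) for A, B nonempty in Z/pZ.
|A| = 4, |B| = 4, p = 13.
CD lower bound = min(13, 4 + 4 - 1) = min(13, 7) = 7.
Compute A + B mod 13 directly:
a = 1: 1+2=3, 1+3=4, 1+9=10, 1+11=12
a = 4: 4+2=6, 4+3=7, 4+9=0, 4+11=2
a = 10: 10+2=12, 10+3=0, 10+9=6, 10+11=8
a = 12: 12+2=1, 12+3=2, 12+9=8, 12+11=10
A + B = {0, 1, 2, 3, 4, 6, 7, 8, 10, 12}, so |A + B| = 10.
Verify: 10 ≥ 7? Yes ✓.

CD lower bound = 7, actual |A + B| = 10.


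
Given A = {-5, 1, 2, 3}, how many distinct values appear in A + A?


A + A = {a + a' : a, a' ∈ A}; |A| = 4.
General bounds: 2|A| - 1 ≤ |A + A| ≤ |A|(|A|+1)/2, i.e. 7 ≤ |A + A| ≤ 10.
Lower bound 2|A|-1 is attained iff A is an arithmetic progression.
Enumerate sums a + a' for a ≤ a' (symmetric, so this suffices):
a = -5: -5+-5=-10, -5+1=-4, -5+2=-3, -5+3=-2
a = 1: 1+1=2, 1+2=3, 1+3=4
a = 2: 2+2=4, 2+3=5
a = 3: 3+3=6
Distinct sums: {-10, -4, -3, -2, 2, 3, 4, 5, 6}
|A + A| = 9

|A + A| = 9


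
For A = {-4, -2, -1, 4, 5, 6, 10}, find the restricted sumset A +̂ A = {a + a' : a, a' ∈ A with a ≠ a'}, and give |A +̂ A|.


Restricted sumset: A +̂ A = {a + a' : a ∈ A, a' ∈ A, a ≠ a'}.
Equivalently, take A + A and drop any sum 2a that is achievable ONLY as a + a for a ∈ A (i.e. sums representable only with equal summands).
Enumerate pairs (a, a') with a < a' (symmetric, so each unordered pair gives one sum; this covers all a ≠ a'):
  -4 + -2 = -6
  -4 + -1 = -5
  -4 + 4 = 0
  -4 + 5 = 1
  -4 + 6 = 2
  -4 + 10 = 6
  -2 + -1 = -3
  -2 + 4 = 2
  -2 + 5 = 3
  -2 + 6 = 4
  -2 + 10 = 8
  -1 + 4 = 3
  -1 + 5 = 4
  -1 + 6 = 5
  -1 + 10 = 9
  4 + 5 = 9
  4 + 6 = 10
  4 + 10 = 14
  5 + 6 = 11
  5 + 10 = 15
  6 + 10 = 16
Collected distinct sums: {-6, -5, -3, 0, 1, 2, 3, 4, 5, 6, 8, 9, 10, 11, 14, 15, 16}
|A +̂ A| = 17
(Reference bound: |A +̂ A| ≥ 2|A| - 3 for |A| ≥ 2, with |A| = 7 giving ≥ 11.)

|A +̂ A| = 17


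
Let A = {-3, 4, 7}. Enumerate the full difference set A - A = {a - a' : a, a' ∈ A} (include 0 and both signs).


A - A = {a - a' : a, a' ∈ A}.
Compute a - a' for each ordered pair (a, a'):
a = -3: -3--3=0, -3-4=-7, -3-7=-10
a = 4: 4--3=7, 4-4=0, 4-7=-3
a = 7: 7--3=10, 7-4=3, 7-7=0
Collecting distinct values (and noting 0 appears from a-a):
A - A = {-10, -7, -3, 0, 3, 7, 10}
|A - A| = 7

A - A = {-10, -7, -3, 0, 3, 7, 10}


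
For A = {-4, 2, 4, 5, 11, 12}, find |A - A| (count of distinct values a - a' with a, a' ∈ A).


A - A = {a - a' : a, a' ∈ A}; |A| = 6.
Bounds: 2|A|-1 ≤ |A - A| ≤ |A|² - |A| + 1, i.e. 11 ≤ |A - A| ≤ 31.
Note: 0 ∈ A - A always (from a - a). The set is symmetric: if d ∈ A - A then -d ∈ A - A.
Enumerate nonzero differences d = a - a' with a > a' (then include -d):
Positive differences: {1, 2, 3, 6, 7, 8, 9, 10, 15, 16}
Full difference set: {0} ∪ (positive diffs) ∪ (negative diffs).
|A - A| = 1 + 2·10 = 21 (matches direct enumeration: 21).

|A - A| = 21


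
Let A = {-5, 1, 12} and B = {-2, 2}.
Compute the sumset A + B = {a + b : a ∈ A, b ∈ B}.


A + B = {a + b : a ∈ A, b ∈ B}.
Enumerate all |A|·|B| = 3·2 = 6 pairs (a, b) and collect distinct sums.
a = -5: -5+-2=-7, -5+2=-3
a = 1: 1+-2=-1, 1+2=3
a = 12: 12+-2=10, 12+2=14
Collecting distinct sums: A + B = {-7, -3, -1, 3, 10, 14}
|A + B| = 6

A + B = {-7, -3, -1, 3, 10, 14}


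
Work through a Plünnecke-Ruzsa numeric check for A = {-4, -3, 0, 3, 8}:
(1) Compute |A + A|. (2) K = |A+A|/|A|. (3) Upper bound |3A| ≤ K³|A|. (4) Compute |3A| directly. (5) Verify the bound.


|A| = 5.
Step 1: Compute A + A by enumerating all 25 pairs.
A + A = {-8, -7, -6, -4, -3, -1, 0, 3, 4, 5, 6, 8, 11, 16}, so |A + A| = 14.
Step 2: Doubling constant K = |A + A|/|A| = 14/5 = 14/5 ≈ 2.8000.
Step 3: Plünnecke-Ruzsa gives |3A| ≤ K³·|A| = (2.8000)³ · 5 ≈ 109.7600.
Step 4: Compute 3A = A + A + A directly by enumerating all triples (a,b,c) ∈ A³; |3A| = 28.
Step 5: Check 28 ≤ 109.7600? Yes ✓.

K = 14/5, Plünnecke-Ruzsa bound K³|A| ≈ 109.7600, |3A| = 28, inequality holds.


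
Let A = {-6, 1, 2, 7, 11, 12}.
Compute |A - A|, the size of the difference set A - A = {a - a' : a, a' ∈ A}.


A - A = {a - a' : a, a' ∈ A}; |A| = 6.
Bounds: 2|A|-1 ≤ |A - A| ≤ |A|² - |A| + 1, i.e. 11 ≤ |A - A| ≤ 31.
Note: 0 ∈ A - A always (from a - a). The set is symmetric: if d ∈ A - A then -d ∈ A - A.
Enumerate nonzero differences d = a - a' with a > a' (then include -d):
Positive differences: {1, 4, 5, 6, 7, 8, 9, 10, 11, 13, 17, 18}
Full difference set: {0} ∪ (positive diffs) ∪ (negative diffs).
|A - A| = 1 + 2·12 = 25 (matches direct enumeration: 25).

|A - A| = 25


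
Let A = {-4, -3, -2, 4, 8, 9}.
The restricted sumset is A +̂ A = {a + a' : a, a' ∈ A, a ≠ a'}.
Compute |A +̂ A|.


Restricted sumset: A +̂ A = {a + a' : a ∈ A, a' ∈ A, a ≠ a'}.
Equivalently, take A + A and drop any sum 2a that is achievable ONLY as a + a for a ∈ A (i.e. sums representable only with equal summands).
Enumerate pairs (a, a') with a < a' (symmetric, so each unordered pair gives one sum; this covers all a ≠ a'):
  -4 + -3 = -7
  -4 + -2 = -6
  -4 + 4 = 0
  -4 + 8 = 4
  -4 + 9 = 5
  -3 + -2 = -5
  -3 + 4 = 1
  -3 + 8 = 5
  -3 + 9 = 6
  -2 + 4 = 2
  -2 + 8 = 6
  -2 + 9 = 7
  4 + 8 = 12
  4 + 9 = 13
  8 + 9 = 17
Collected distinct sums: {-7, -6, -5, 0, 1, 2, 4, 5, 6, 7, 12, 13, 17}
|A +̂ A| = 13
(Reference bound: |A +̂ A| ≥ 2|A| - 3 for |A| ≥ 2, with |A| = 6 giving ≥ 9.)

|A +̂ A| = 13


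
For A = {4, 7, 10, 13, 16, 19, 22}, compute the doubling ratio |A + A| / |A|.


|A| = 7.
Compute A + A by enumerating all 49 pairs.
A + A = {8, 11, 14, 17, 20, 23, 26, 29, 32, 35, 38, 41, 44}, so |A + A| = 13.
K = |A + A| / |A| = 13/7 (already in lowest terms) ≈ 1.8571.
Reference: AP of size 7 gives K = 13/7 ≈ 1.8571; a fully generic set of size 7 gives K ≈ 4.0000.

|A| = 7, |A + A| = 13, K = 13/7.


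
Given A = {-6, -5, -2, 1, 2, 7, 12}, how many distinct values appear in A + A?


A + A = {a + a' : a, a' ∈ A}; |A| = 7.
General bounds: 2|A| - 1 ≤ |A + A| ≤ |A|(|A|+1)/2, i.e. 13 ≤ |A + A| ≤ 28.
Lower bound 2|A|-1 is attained iff A is an arithmetic progression.
Enumerate sums a + a' for a ≤ a' (symmetric, so this suffices):
a = -6: -6+-6=-12, -6+-5=-11, -6+-2=-8, -6+1=-5, -6+2=-4, -6+7=1, -6+12=6
a = -5: -5+-5=-10, -5+-2=-7, -5+1=-4, -5+2=-3, -5+7=2, -5+12=7
a = -2: -2+-2=-4, -2+1=-1, -2+2=0, -2+7=5, -2+12=10
a = 1: 1+1=2, 1+2=3, 1+7=8, 1+12=13
a = 2: 2+2=4, 2+7=9, 2+12=14
a = 7: 7+7=14, 7+12=19
a = 12: 12+12=24
Distinct sums: {-12, -11, -10, -8, -7, -5, -4, -3, -1, 0, 1, 2, 3, 4, 5, 6, 7, 8, 9, 10, 13, 14, 19, 24}
|A + A| = 24

|A + A| = 24


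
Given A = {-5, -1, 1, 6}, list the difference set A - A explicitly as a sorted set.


A - A = {a - a' : a, a' ∈ A}.
Compute a - a' for each ordered pair (a, a'):
a = -5: -5--5=0, -5--1=-4, -5-1=-6, -5-6=-11
a = -1: -1--5=4, -1--1=0, -1-1=-2, -1-6=-7
a = 1: 1--5=6, 1--1=2, 1-1=0, 1-6=-5
a = 6: 6--5=11, 6--1=7, 6-1=5, 6-6=0
Collecting distinct values (and noting 0 appears from a-a):
A - A = {-11, -7, -6, -5, -4, -2, 0, 2, 4, 5, 6, 7, 11}
|A - A| = 13

A - A = {-11, -7, -6, -5, -4, -2, 0, 2, 4, 5, 6, 7, 11}


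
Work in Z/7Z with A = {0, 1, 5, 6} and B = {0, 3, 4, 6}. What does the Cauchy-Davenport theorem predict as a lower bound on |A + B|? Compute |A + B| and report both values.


Cauchy-Davenport: |A + B| ≥ min(p, |A| + |B| - 1) for A, B nonempty in Z/pZ.
|A| = 4, |B| = 4, p = 7.
CD lower bound = min(7, 4 + 4 - 1) = min(7, 7) = 7.
Compute A + B mod 7 directly:
a = 0: 0+0=0, 0+3=3, 0+4=4, 0+6=6
a = 1: 1+0=1, 1+3=4, 1+4=5, 1+6=0
a = 5: 5+0=5, 5+3=1, 5+4=2, 5+6=4
a = 6: 6+0=6, 6+3=2, 6+4=3, 6+6=5
A + B = {0, 1, 2, 3, 4, 5, 6}, so |A + B| = 7.
Verify: 7 ≥ 7? Yes ✓.

CD lower bound = 7, actual |A + B| = 7.


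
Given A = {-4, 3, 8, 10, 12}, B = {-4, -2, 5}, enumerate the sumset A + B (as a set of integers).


A + B = {a + b : a ∈ A, b ∈ B}.
Enumerate all |A|·|B| = 5·3 = 15 pairs (a, b) and collect distinct sums.
a = -4: -4+-4=-8, -4+-2=-6, -4+5=1
a = 3: 3+-4=-1, 3+-2=1, 3+5=8
a = 8: 8+-4=4, 8+-2=6, 8+5=13
a = 10: 10+-4=6, 10+-2=8, 10+5=15
a = 12: 12+-4=8, 12+-2=10, 12+5=17
Collecting distinct sums: A + B = {-8, -6, -1, 1, 4, 6, 8, 10, 13, 15, 17}
|A + B| = 11

A + B = {-8, -6, -1, 1, 4, 6, 8, 10, 13, 15, 17}


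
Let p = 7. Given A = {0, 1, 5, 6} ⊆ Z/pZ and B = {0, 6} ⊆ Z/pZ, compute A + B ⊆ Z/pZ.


Work in Z/7Z: reduce every sum a + b modulo 7.
Enumerate all 8 pairs:
a = 0: 0+0=0, 0+6=6
a = 1: 1+0=1, 1+6=0
a = 5: 5+0=5, 5+6=4
a = 6: 6+0=6, 6+6=5
Distinct residues collected: {0, 1, 4, 5, 6}
|A + B| = 5 (out of 7 total residues).

A + B = {0, 1, 4, 5, 6}


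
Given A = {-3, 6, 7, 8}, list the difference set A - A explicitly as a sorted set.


A - A = {a - a' : a, a' ∈ A}.
Compute a - a' for each ordered pair (a, a'):
a = -3: -3--3=0, -3-6=-9, -3-7=-10, -3-8=-11
a = 6: 6--3=9, 6-6=0, 6-7=-1, 6-8=-2
a = 7: 7--3=10, 7-6=1, 7-7=0, 7-8=-1
a = 8: 8--3=11, 8-6=2, 8-7=1, 8-8=0
Collecting distinct values (and noting 0 appears from a-a):
A - A = {-11, -10, -9, -2, -1, 0, 1, 2, 9, 10, 11}
|A - A| = 11

A - A = {-11, -10, -9, -2, -1, 0, 1, 2, 9, 10, 11}


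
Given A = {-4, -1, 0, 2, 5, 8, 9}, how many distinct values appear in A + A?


A + A = {a + a' : a, a' ∈ A}; |A| = 7.
General bounds: 2|A| - 1 ≤ |A + A| ≤ |A|(|A|+1)/2, i.e. 13 ≤ |A + A| ≤ 28.
Lower bound 2|A|-1 is attained iff A is an arithmetic progression.
Enumerate sums a + a' for a ≤ a' (symmetric, so this suffices):
a = -4: -4+-4=-8, -4+-1=-5, -4+0=-4, -4+2=-2, -4+5=1, -4+8=4, -4+9=5
a = -1: -1+-1=-2, -1+0=-1, -1+2=1, -1+5=4, -1+8=7, -1+9=8
a = 0: 0+0=0, 0+2=2, 0+5=5, 0+8=8, 0+9=9
a = 2: 2+2=4, 2+5=7, 2+8=10, 2+9=11
a = 5: 5+5=10, 5+8=13, 5+9=14
a = 8: 8+8=16, 8+9=17
a = 9: 9+9=18
Distinct sums: {-8, -5, -4, -2, -1, 0, 1, 2, 4, 5, 7, 8, 9, 10, 11, 13, 14, 16, 17, 18}
|A + A| = 20

|A + A| = 20


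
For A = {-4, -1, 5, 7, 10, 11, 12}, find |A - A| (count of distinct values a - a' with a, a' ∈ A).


A - A = {a - a' : a, a' ∈ A}; |A| = 7.
Bounds: 2|A|-1 ≤ |A - A| ≤ |A|² - |A| + 1, i.e. 13 ≤ |A - A| ≤ 43.
Note: 0 ∈ A - A always (from a - a). The set is symmetric: if d ∈ A - A then -d ∈ A - A.
Enumerate nonzero differences d = a - a' with a > a' (then include -d):
Positive differences: {1, 2, 3, 4, 5, 6, 7, 8, 9, 11, 12, 13, 14, 15, 16}
Full difference set: {0} ∪ (positive diffs) ∪ (negative diffs).
|A - A| = 1 + 2·15 = 31 (matches direct enumeration: 31).

|A - A| = 31


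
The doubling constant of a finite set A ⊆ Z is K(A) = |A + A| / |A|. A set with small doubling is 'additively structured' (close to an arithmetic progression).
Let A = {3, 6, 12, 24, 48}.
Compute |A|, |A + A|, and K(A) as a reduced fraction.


|A| = 5.
Compute A + A by enumerating all 25 pairs.
A + A = {6, 9, 12, 15, 18, 24, 27, 30, 36, 48, 51, 54, 60, 72, 96}, so |A + A| = 15.
K = |A + A| / |A| = 15/5 = 3/1 ≈ 3.0000.
Reference: AP of size 5 gives K = 9/5 ≈ 1.8000; a fully generic set of size 5 gives K ≈ 3.0000.

|A| = 5, |A + A| = 15, K = 15/5 = 3/1.


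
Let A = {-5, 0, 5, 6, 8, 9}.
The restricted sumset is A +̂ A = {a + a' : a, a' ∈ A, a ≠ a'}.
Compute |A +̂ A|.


Restricted sumset: A +̂ A = {a + a' : a ∈ A, a' ∈ A, a ≠ a'}.
Equivalently, take A + A and drop any sum 2a that is achievable ONLY as a + a for a ∈ A (i.e. sums representable only with equal summands).
Enumerate pairs (a, a') with a < a' (symmetric, so each unordered pair gives one sum; this covers all a ≠ a'):
  -5 + 0 = -5
  -5 + 5 = 0
  -5 + 6 = 1
  -5 + 8 = 3
  -5 + 9 = 4
  0 + 5 = 5
  0 + 6 = 6
  0 + 8 = 8
  0 + 9 = 9
  5 + 6 = 11
  5 + 8 = 13
  5 + 9 = 14
  6 + 8 = 14
  6 + 9 = 15
  8 + 9 = 17
Collected distinct sums: {-5, 0, 1, 3, 4, 5, 6, 8, 9, 11, 13, 14, 15, 17}
|A +̂ A| = 14
(Reference bound: |A +̂ A| ≥ 2|A| - 3 for |A| ≥ 2, with |A| = 6 giving ≥ 9.)

|A +̂ A| = 14


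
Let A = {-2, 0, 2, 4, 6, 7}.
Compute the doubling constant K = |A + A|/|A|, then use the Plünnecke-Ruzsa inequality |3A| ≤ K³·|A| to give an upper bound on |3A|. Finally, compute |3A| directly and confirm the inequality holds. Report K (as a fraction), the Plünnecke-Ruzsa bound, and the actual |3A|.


|A| = 6.
Step 1: Compute A + A by enumerating all 36 pairs.
A + A = {-4, -2, 0, 2, 4, 5, 6, 7, 8, 9, 10, 11, 12, 13, 14}, so |A + A| = 15.
Step 2: Doubling constant K = |A + A|/|A| = 15/6 = 15/6 ≈ 2.5000.
Step 3: Plünnecke-Ruzsa gives |3A| ≤ K³·|A| = (2.5000)³ · 6 ≈ 93.7500.
Step 4: Compute 3A = A + A + A directly by enumerating all triples (a,b,c) ∈ A³; |3A| = 24.
Step 5: Check 24 ≤ 93.7500? Yes ✓.

K = 15/6, Plünnecke-Ruzsa bound K³|A| ≈ 93.7500, |3A| = 24, inequality holds.


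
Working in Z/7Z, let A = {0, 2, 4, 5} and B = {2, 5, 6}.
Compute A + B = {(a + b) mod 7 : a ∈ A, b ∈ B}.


Work in Z/7Z: reduce every sum a + b modulo 7.
Enumerate all 12 pairs:
a = 0: 0+2=2, 0+5=5, 0+6=6
a = 2: 2+2=4, 2+5=0, 2+6=1
a = 4: 4+2=6, 4+5=2, 4+6=3
a = 5: 5+2=0, 5+5=3, 5+6=4
Distinct residues collected: {0, 1, 2, 3, 4, 5, 6}
|A + B| = 7 (out of 7 total residues).

A + B = {0, 1, 2, 3, 4, 5, 6}


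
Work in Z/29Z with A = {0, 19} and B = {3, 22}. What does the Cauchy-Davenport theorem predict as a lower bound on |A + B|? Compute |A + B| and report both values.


Cauchy-Davenport: |A + B| ≥ min(p, |A| + |B| - 1) for A, B nonempty in Z/pZ.
|A| = 2, |B| = 2, p = 29.
CD lower bound = min(29, 2 + 2 - 1) = min(29, 3) = 3.
Compute A + B mod 29 directly:
a = 0: 0+3=3, 0+22=22
a = 19: 19+3=22, 19+22=12
A + B = {3, 12, 22}, so |A + B| = 3.
Verify: 3 ≥ 3? Yes ✓.

CD lower bound = 3, actual |A + B| = 3.


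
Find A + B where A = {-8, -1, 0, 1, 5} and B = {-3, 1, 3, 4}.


A + B = {a + b : a ∈ A, b ∈ B}.
Enumerate all |A|·|B| = 5·4 = 20 pairs (a, b) and collect distinct sums.
a = -8: -8+-3=-11, -8+1=-7, -8+3=-5, -8+4=-4
a = -1: -1+-3=-4, -1+1=0, -1+3=2, -1+4=3
a = 0: 0+-3=-3, 0+1=1, 0+3=3, 0+4=4
a = 1: 1+-3=-2, 1+1=2, 1+3=4, 1+4=5
a = 5: 5+-3=2, 5+1=6, 5+3=8, 5+4=9
Collecting distinct sums: A + B = {-11, -7, -5, -4, -3, -2, 0, 1, 2, 3, 4, 5, 6, 8, 9}
|A + B| = 15

A + B = {-11, -7, -5, -4, -3, -2, 0, 1, 2, 3, 4, 5, 6, 8, 9}


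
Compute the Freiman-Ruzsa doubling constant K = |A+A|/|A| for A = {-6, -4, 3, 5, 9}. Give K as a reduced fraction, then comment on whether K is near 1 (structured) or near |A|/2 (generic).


|A| = 5.
Compute A + A by enumerating all 25 pairs.
A + A = {-12, -10, -8, -3, -1, 1, 3, 5, 6, 8, 10, 12, 14, 18}, so |A + A| = 14.
K = |A + A| / |A| = 14/5 (already in lowest terms) ≈ 2.8000.
Reference: AP of size 5 gives K = 9/5 ≈ 1.8000; a fully generic set of size 5 gives K ≈ 3.0000.

|A| = 5, |A + A| = 14, K = 14/5.


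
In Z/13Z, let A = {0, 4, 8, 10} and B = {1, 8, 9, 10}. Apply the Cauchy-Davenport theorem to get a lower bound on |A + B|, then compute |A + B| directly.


Cauchy-Davenport: |A + B| ≥ min(p, |A| + |B| - 1) for A, B nonempty in Z/pZ.
|A| = 4, |B| = 4, p = 13.
CD lower bound = min(13, 4 + 4 - 1) = min(13, 7) = 7.
Compute A + B mod 13 directly:
a = 0: 0+1=1, 0+8=8, 0+9=9, 0+10=10
a = 4: 4+1=5, 4+8=12, 4+9=0, 4+10=1
a = 8: 8+1=9, 8+8=3, 8+9=4, 8+10=5
a = 10: 10+1=11, 10+8=5, 10+9=6, 10+10=7
A + B = {0, 1, 3, 4, 5, 6, 7, 8, 9, 10, 11, 12}, so |A + B| = 12.
Verify: 12 ≥ 7? Yes ✓.

CD lower bound = 7, actual |A + B| = 12.


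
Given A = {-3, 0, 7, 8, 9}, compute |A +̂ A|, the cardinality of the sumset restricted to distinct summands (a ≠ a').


Restricted sumset: A +̂ A = {a + a' : a ∈ A, a' ∈ A, a ≠ a'}.
Equivalently, take A + A and drop any sum 2a that is achievable ONLY as a + a for a ∈ A (i.e. sums representable only with equal summands).
Enumerate pairs (a, a') with a < a' (symmetric, so each unordered pair gives one sum; this covers all a ≠ a'):
  -3 + 0 = -3
  -3 + 7 = 4
  -3 + 8 = 5
  -3 + 9 = 6
  0 + 7 = 7
  0 + 8 = 8
  0 + 9 = 9
  7 + 8 = 15
  7 + 9 = 16
  8 + 9 = 17
Collected distinct sums: {-3, 4, 5, 6, 7, 8, 9, 15, 16, 17}
|A +̂ A| = 10
(Reference bound: |A +̂ A| ≥ 2|A| - 3 for |A| ≥ 2, with |A| = 5 giving ≥ 7.)

|A +̂ A| = 10


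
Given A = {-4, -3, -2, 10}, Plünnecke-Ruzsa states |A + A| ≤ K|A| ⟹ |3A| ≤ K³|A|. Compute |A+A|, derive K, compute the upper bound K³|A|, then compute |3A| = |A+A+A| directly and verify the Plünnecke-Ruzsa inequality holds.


|A| = 4.
Step 1: Compute A + A by enumerating all 16 pairs.
A + A = {-8, -7, -6, -5, -4, 6, 7, 8, 20}, so |A + A| = 9.
Step 2: Doubling constant K = |A + A|/|A| = 9/4 = 9/4 ≈ 2.2500.
Step 3: Plünnecke-Ruzsa gives |3A| ≤ K³·|A| = (2.2500)³ · 4 ≈ 45.5625.
Step 4: Compute 3A = A + A + A directly by enumerating all triples (a,b,c) ∈ A³; |3A| = 16.
Step 5: Check 16 ≤ 45.5625? Yes ✓.

K = 9/4, Plünnecke-Ruzsa bound K³|A| ≈ 45.5625, |3A| = 16, inequality holds.


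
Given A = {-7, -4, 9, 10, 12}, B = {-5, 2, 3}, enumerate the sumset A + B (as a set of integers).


A + B = {a + b : a ∈ A, b ∈ B}.
Enumerate all |A|·|B| = 5·3 = 15 pairs (a, b) and collect distinct sums.
a = -7: -7+-5=-12, -7+2=-5, -7+3=-4
a = -4: -4+-5=-9, -4+2=-2, -4+3=-1
a = 9: 9+-5=4, 9+2=11, 9+3=12
a = 10: 10+-5=5, 10+2=12, 10+3=13
a = 12: 12+-5=7, 12+2=14, 12+3=15
Collecting distinct sums: A + B = {-12, -9, -5, -4, -2, -1, 4, 5, 7, 11, 12, 13, 14, 15}
|A + B| = 14

A + B = {-12, -9, -5, -4, -2, -1, 4, 5, 7, 11, 12, 13, 14, 15}


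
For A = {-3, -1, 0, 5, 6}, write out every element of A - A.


A - A = {a - a' : a, a' ∈ A}.
Compute a - a' for each ordered pair (a, a'):
a = -3: -3--3=0, -3--1=-2, -3-0=-3, -3-5=-8, -3-6=-9
a = -1: -1--3=2, -1--1=0, -1-0=-1, -1-5=-6, -1-6=-7
a = 0: 0--3=3, 0--1=1, 0-0=0, 0-5=-5, 0-6=-6
a = 5: 5--3=8, 5--1=6, 5-0=5, 5-5=0, 5-6=-1
a = 6: 6--3=9, 6--1=7, 6-0=6, 6-5=1, 6-6=0
Collecting distinct values (and noting 0 appears from a-a):
A - A = {-9, -8, -7, -6, -5, -3, -2, -1, 0, 1, 2, 3, 5, 6, 7, 8, 9}
|A - A| = 17

A - A = {-9, -8, -7, -6, -5, -3, -2, -1, 0, 1, 2, 3, 5, 6, 7, 8, 9}


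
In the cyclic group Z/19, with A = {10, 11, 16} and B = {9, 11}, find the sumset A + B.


Work in Z/19Z: reduce every sum a + b modulo 19.
Enumerate all 6 pairs:
a = 10: 10+9=0, 10+11=2
a = 11: 11+9=1, 11+11=3
a = 16: 16+9=6, 16+11=8
Distinct residues collected: {0, 1, 2, 3, 6, 8}
|A + B| = 6 (out of 19 total residues).

A + B = {0, 1, 2, 3, 6, 8}


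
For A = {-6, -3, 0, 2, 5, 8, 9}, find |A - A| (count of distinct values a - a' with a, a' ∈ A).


A - A = {a - a' : a, a' ∈ A}; |A| = 7.
Bounds: 2|A|-1 ≤ |A - A| ≤ |A|² - |A| + 1, i.e. 13 ≤ |A - A| ≤ 43.
Note: 0 ∈ A - A always (from a - a). The set is symmetric: if d ∈ A - A then -d ∈ A - A.
Enumerate nonzero differences d = a - a' with a > a' (then include -d):
Positive differences: {1, 2, 3, 4, 5, 6, 7, 8, 9, 11, 12, 14, 15}
Full difference set: {0} ∪ (positive diffs) ∪ (negative diffs).
|A - A| = 1 + 2·13 = 27 (matches direct enumeration: 27).

|A - A| = 27


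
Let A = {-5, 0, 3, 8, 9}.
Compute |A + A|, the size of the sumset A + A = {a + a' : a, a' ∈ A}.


A + A = {a + a' : a, a' ∈ A}; |A| = 5.
General bounds: 2|A| - 1 ≤ |A + A| ≤ |A|(|A|+1)/2, i.e. 9 ≤ |A + A| ≤ 15.
Lower bound 2|A|-1 is attained iff A is an arithmetic progression.
Enumerate sums a + a' for a ≤ a' (symmetric, so this suffices):
a = -5: -5+-5=-10, -5+0=-5, -5+3=-2, -5+8=3, -5+9=4
a = 0: 0+0=0, 0+3=3, 0+8=8, 0+9=9
a = 3: 3+3=6, 3+8=11, 3+9=12
a = 8: 8+8=16, 8+9=17
a = 9: 9+9=18
Distinct sums: {-10, -5, -2, 0, 3, 4, 6, 8, 9, 11, 12, 16, 17, 18}
|A + A| = 14

|A + A| = 14


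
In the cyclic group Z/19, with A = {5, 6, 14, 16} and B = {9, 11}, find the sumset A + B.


Work in Z/19Z: reduce every sum a + b modulo 19.
Enumerate all 8 pairs:
a = 5: 5+9=14, 5+11=16
a = 6: 6+9=15, 6+11=17
a = 14: 14+9=4, 14+11=6
a = 16: 16+9=6, 16+11=8
Distinct residues collected: {4, 6, 8, 14, 15, 16, 17}
|A + B| = 7 (out of 19 total residues).

A + B = {4, 6, 8, 14, 15, 16, 17}


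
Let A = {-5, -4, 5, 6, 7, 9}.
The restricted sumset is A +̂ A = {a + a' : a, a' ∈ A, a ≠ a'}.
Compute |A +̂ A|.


Restricted sumset: A +̂ A = {a + a' : a ∈ A, a' ∈ A, a ≠ a'}.
Equivalently, take A + A and drop any sum 2a that is achievable ONLY as a + a for a ∈ A (i.e. sums representable only with equal summands).
Enumerate pairs (a, a') with a < a' (symmetric, so each unordered pair gives one sum; this covers all a ≠ a'):
  -5 + -4 = -9
  -5 + 5 = 0
  -5 + 6 = 1
  -5 + 7 = 2
  -5 + 9 = 4
  -4 + 5 = 1
  -4 + 6 = 2
  -4 + 7 = 3
  -4 + 9 = 5
  5 + 6 = 11
  5 + 7 = 12
  5 + 9 = 14
  6 + 7 = 13
  6 + 9 = 15
  7 + 9 = 16
Collected distinct sums: {-9, 0, 1, 2, 3, 4, 5, 11, 12, 13, 14, 15, 16}
|A +̂ A| = 13
(Reference bound: |A +̂ A| ≥ 2|A| - 3 for |A| ≥ 2, with |A| = 6 giving ≥ 9.)

|A +̂ A| = 13


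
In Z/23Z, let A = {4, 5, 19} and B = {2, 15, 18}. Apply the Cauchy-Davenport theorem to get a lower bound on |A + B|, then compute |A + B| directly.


Cauchy-Davenport: |A + B| ≥ min(p, |A| + |B| - 1) for A, B nonempty in Z/pZ.
|A| = 3, |B| = 3, p = 23.
CD lower bound = min(23, 3 + 3 - 1) = min(23, 5) = 5.
Compute A + B mod 23 directly:
a = 4: 4+2=6, 4+15=19, 4+18=22
a = 5: 5+2=7, 5+15=20, 5+18=0
a = 19: 19+2=21, 19+15=11, 19+18=14
A + B = {0, 6, 7, 11, 14, 19, 20, 21, 22}, so |A + B| = 9.
Verify: 9 ≥ 5? Yes ✓.

CD lower bound = 5, actual |A + B| = 9.


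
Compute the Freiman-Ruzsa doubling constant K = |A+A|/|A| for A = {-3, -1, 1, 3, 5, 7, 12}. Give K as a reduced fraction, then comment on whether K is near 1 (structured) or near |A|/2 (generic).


|A| = 7.
Compute A + A by enumerating all 49 pairs.
A + A = {-6, -4, -2, 0, 2, 4, 6, 8, 9, 10, 11, 12, 13, 14, 15, 17, 19, 24}, so |A + A| = 18.
K = |A + A| / |A| = 18/7 (already in lowest terms) ≈ 2.5714.
Reference: AP of size 7 gives K = 13/7 ≈ 1.8571; a fully generic set of size 7 gives K ≈ 4.0000.

|A| = 7, |A + A| = 18, K = 18/7.


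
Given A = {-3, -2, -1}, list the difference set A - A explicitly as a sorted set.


A - A = {a - a' : a, a' ∈ A}.
Compute a - a' for each ordered pair (a, a'):
a = -3: -3--3=0, -3--2=-1, -3--1=-2
a = -2: -2--3=1, -2--2=0, -2--1=-1
a = -1: -1--3=2, -1--2=1, -1--1=0
Collecting distinct values (and noting 0 appears from a-a):
A - A = {-2, -1, 0, 1, 2}
|A - A| = 5

A - A = {-2, -1, 0, 1, 2}


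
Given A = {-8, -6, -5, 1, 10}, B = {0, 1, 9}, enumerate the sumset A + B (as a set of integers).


A + B = {a + b : a ∈ A, b ∈ B}.
Enumerate all |A|·|B| = 5·3 = 15 pairs (a, b) and collect distinct sums.
a = -8: -8+0=-8, -8+1=-7, -8+9=1
a = -6: -6+0=-6, -6+1=-5, -6+9=3
a = -5: -5+0=-5, -5+1=-4, -5+9=4
a = 1: 1+0=1, 1+1=2, 1+9=10
a = 10: 10+0=10, 10+1=11, 10+9=19
Collecting distinct sums: A + B = {-8, -7, -6, -5, -4, 1, 2, 3, 4, 10, 11, 19}
|A + B| = 12

A + B = {-8, -7, -6, -5, -4, 1, 2, 3, 4, 10, 11, 19}


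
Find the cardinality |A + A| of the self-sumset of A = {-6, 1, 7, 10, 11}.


A + A = {a + a' : a, a' ∈ A}; |A| = 5.
General bounds: 2|A| - 1 ≤ |A + A| ≤ |A|(|A|+1)/2, i.e. 9 ≤ |A + A| ≤ 15.
Lower bound 2|A|-1 is attained iff A is an arithmetic progression.
Enumerate sums a + a' for a ≤ a' (symmetric, so this suffices):
a = -6: -6+-6=-12, -6+1=-5, -6+7=1, -6+10=4, -6+11=5
a = 1: 1+1=2, 1+7=8, 1+10=11, 1+11=12
a = 7: 7+7=14, 7+10=17, 7+11=18
a = 10: 10+10=20, 10+11=21
a = 11: 11+11=22
Distinct sums: {-12, -5, 1, 2, 4, 5, 8, 11, 12, 14, 17, 18, 20, 21, 22}
|A + A| = 15

|A + A| = 15


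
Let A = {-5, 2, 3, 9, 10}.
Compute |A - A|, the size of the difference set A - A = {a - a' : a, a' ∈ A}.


A - A = {a - a' : a, a' ∈ A}; |A| = 5.
Bounds: 2|A|-1 ≤ |A - A| ≤ |A|² - |A| + 1, i.e. 9 ≤ |A - A| ≤ 21.
Note: 0 ∈ A - A always (from a - a). The set is symmetric: if d ∈ A - A then -d ∈ A - A.
Enumerate nonzero differences d = a - a' with a > a' (then include -d):
Positive differences: {1, 6, 7, 8, 14, 15}
Full difference set: {0} ∪ (positive diffs) ∪ (negative diffs).
|A - A| = 1 + 2·6 = 13 (matches direct enumeration: 13).

|A - A| = 13


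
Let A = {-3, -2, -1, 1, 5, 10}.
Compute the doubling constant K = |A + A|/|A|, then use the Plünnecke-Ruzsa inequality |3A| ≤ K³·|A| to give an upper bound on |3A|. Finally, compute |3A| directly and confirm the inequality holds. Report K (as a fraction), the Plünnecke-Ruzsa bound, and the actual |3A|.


|A| = 6.
Step 1: Compute A + A by enumerating all 36 pairs.
A + A = {-6, -5, -4, -3, -2, -1, 0, 2, 3, 4, 6, 7, 8, 9, 10, 11, 15, 20}, so |A + A| = 18.
Step 2: Doubling constant K = |A + A|/|A| = 18/6 = 18/6 ≈ 3.0000.
Step 3: Plünnecke-Ruzsa gives |3A| ≤ K³·|A| = (3.0000)³ · 6 ≈ 162.0000.
Step 4: Compute 3A = A + A + A directly by enumerating all triples (a,b,c) ∈ A³; |3A| = 33.
Step 5: Check 33 ≤ 162.0000? Yes ✓.

K = 18/6, Plünnecke-Ruzsa bound K³|A| ≈ 162.0000, |3A| = 33, inequality holds.


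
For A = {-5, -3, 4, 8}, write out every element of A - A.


A - A = {a - a' : a, a' ∈ A}.
Compute a - a' for each ordered pair (a, a'):
a = -5: -5--5=0, -5--3=-2, -5-4=-9, -5-8=-13
a = -3: -3--5=2, -3--3=0, -3-4=-7, -3-8=-11
a = 4: 4--5=9, 4--3=7, 4-4=0, 4-8=-4
a = 8: 8--5=13, 8--3=11, 8-4=4, 8-8=0
Collecting distinct values (and noting 0 appears from a-a):
A - A = {-13, -11, -9, -7, -4, -2, 0, 2, 4, 7, 9, 11, 13}
|A - A| = 13

A - A = {-13, -11, -9, -7, -4, -2, 0, 2, 4, 7, 9, 11, 13}


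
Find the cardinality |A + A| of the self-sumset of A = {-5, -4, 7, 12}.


A + A = {a + a' : a, a' ∈ A}; |A| = 4.
General bounds: 2|A| - 1 ≤ |A + A| ≤ |A|(|A|+1)/2, i.e. 7 ≤ |A + A| ≤ 10.
Lower bound 2|A|-1 is attained iff A is an arithmetic progression.
Enumerate sums a + a' for a ≤ a' (symmetric, so this suffices):
a = -5: -5+-5=-10, -5+-4=-9, -5+7=2, -5+12=7
a = -4: -4+-4=-8, -4+7=3, -4+12=8
a = 7: 7+7=14, 7+12=19
a = 12: 12+12=24
Distinct sums: {-10, -9, -8, 2, 3, 7, 8, 14, 19, 24}
|A + A| = 10

|A + A| = 10


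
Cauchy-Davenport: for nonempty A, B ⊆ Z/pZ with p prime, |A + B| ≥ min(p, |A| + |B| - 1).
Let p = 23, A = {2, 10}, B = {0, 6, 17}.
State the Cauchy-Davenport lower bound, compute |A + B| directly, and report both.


Cauchy-Davenport: |A + B| ≥ min(p, |A| + |B| - 1) for A, B nonempty in Z/pZ.
|A| = 2, |B| = 3, p = 23.
CD lower bound = min(23, 2 + 3 - 1) = min(23, 4) = 4.
Compute A + B mod 23 directly:
a = 2: 2+0=2, 2+6=8, 2+17=19
a = 10: 10+0=10, 10+6=16, 10+17=4
A + B = {2, 4, 8, 10, 16, 19}, so |A + B| = 6.
Verify: 6 ≥ 4? Yes ✓.

CD lower bound = 4, actual |A + B| = 6.


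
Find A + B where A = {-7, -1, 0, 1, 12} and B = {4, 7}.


A + B = {a + b : a ∈ A, b ∈ B}.
Enumerate all |A|·|B| = 5·2 = 10 pairs (a, b) and collect distinct sums.
a = -7: -7+4=-3, -7+7=0
a = -1: -1+4=3, -1+7=6
a = 0: 0+4=4, 0+7=7
a = 1: 1+4=5, 1+7=8
a = 12: 12+4=16, 12+7=19
Collecting distinct sums: A + B = {-3, 0, 3, 4, 5, 6, 7, 8, 16, 19}
|A + B| = 10

A + B = {-3, 0, 3, 4, 5, 6, 7, 8, 16, 19}


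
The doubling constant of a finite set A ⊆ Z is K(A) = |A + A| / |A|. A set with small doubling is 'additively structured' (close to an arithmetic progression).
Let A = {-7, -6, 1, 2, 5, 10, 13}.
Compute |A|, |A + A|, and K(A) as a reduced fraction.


|A| = 7.
Compute A + A by enumerating all 49 pairs.
A + A = {-14, -13, -12, -6, -5, -4, -2, -1, 2, 3, 4, 6, 7, 10, 11, 12, 14, 15, 18, 20, 23, 26}, so |A + A| = 22.
K = |A + A| / |A| = 22/7 (already in lowest terms) ≈ 3.1429.
Reference: AP of size 7 gives K = 13/7 ≈ 1.8571; a fully generic set of size 7 gives K ≈ 4.0000.

|A| = 7, |A + A| = 22, K = 22/7.


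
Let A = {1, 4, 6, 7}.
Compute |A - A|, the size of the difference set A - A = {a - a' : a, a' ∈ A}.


A - A = {a - a' : a, a' ∈ A}; |A| = 4.
Bounds: 2|A|-1 ≤ |A - A| ≤ |A|² - |A| + 1, i.e. 7 ≤ |A - A| ≤ 13.
Note: 0 ∈ A - A always (from a - a). The set is symmetric: if d ∈ A - A then -d ∈ A - A.
Enumerate nonzero differences d = a - a' with a > a' (then include -d):
Positive differences: {1, 2, 3, 5, 6}
Full difference set: {0} ∪ (positive diffs) ∪ (negative diffs).
|A - A| = 1 + 2·5 = 11 (matches direct enumeration: 11).

|A - A| = 11


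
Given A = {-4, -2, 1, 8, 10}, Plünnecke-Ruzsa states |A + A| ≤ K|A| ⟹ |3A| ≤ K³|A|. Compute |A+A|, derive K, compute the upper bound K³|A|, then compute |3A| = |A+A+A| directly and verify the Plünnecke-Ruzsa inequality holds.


|A| = 5.
Step 1: Compute A + A by enumerating all 25 pairs.
A + A = {-8, -6, -4, -3, -1, 2, 4, 6, 8, 9, 11, 16, 18, 20}, so |A + A| = 14.
Step 2: Doubling constant K = |A + A|/|A| = 14/5 = 14/5 ≈ 2.8000.
Step 3: Plünnecke-Ruzsa gives |3A| ≤ K³·|A| = (2.8000)³ · 5 ≈ 109.7600.
Step 4: Compute 3A = A + A + A directly by enumerating all triples (a,b,c) ∈ A³; |3A| = 28.
Step 5: Check 28 ≤ 109.7600? Yes ✓.

K = 14/5, Plünnecke-Ruzsa bound K³|A| ≈ 109.7600, |3A| = 28, inequality holds.


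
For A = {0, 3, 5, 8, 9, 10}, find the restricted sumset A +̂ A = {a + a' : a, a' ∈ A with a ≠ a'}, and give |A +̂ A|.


Restricted sumset: A +̂ A = {a + a' : a ∈ A, a' ∈ A, a ≠ a'}.
Equivalently, take A + A and drop any sum 2a that is achievable ONLY as a + a for a ∈ A (i.e. sums representable only with equal summands).
Enumerate pairs (a, a') with a < a' (symmetric, so each unordered pair gives one sum; this covers all a ≠ a'):
  0 + 3 = 3
  0 + 5 = 5
  0 + 8 = 8
  0 + 9 = 9
  0 + 10 = 10
  3 + 5 = 8
  3 + 8 = 11
  3 + 9 = 12
  3 + 10 = 13
  5 + 8 = 13
  5 + 9 = 14
  5 + 10 = 15
  8 + 9 = 17
  8 + 10 = 18
  9 + 10 = 19
Collected distinct sums: {3, 5, 8, 9, 10, 11, 12, 13, 14, 15, 17, 18, 19}
|A +̂ A| = 13
(Reference bound: |A +̂ A| ≥ 2|A| - 3 for |A| ≥ 2, with |A| = 6 giving ≥ 9.)

|A +̂ A| = 13


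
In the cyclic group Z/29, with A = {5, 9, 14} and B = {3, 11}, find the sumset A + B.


Work in Z/29Z: reduce every sum a + b modulo 29.
Enumerate all 6 pairs:
a = 5: 5+3=8, 5+11=16
a = 9: 9+3=12, 9+11=20
a = 14: 14+3=17, 14+11=25
Distinct residues collected: {8, 12, 16, 17, 20, 25}
|A + B| = 6 (out of 29 total residues).

A + B = {8, 12, 16, 17, 20, 25}


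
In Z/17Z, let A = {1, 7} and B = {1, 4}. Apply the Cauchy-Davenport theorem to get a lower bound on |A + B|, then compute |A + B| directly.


Cauchy-Davenport: |A + B| ≥ min(p, |A| + |B| - 1) for A, B nonempty in Z/pZ.
|A| = 2, |B| = 2, p = 17.
CD lower bound = min(17, 2 + 2 - 1) = min(17, 3) = 3.
Compute A + B mod 17 directly:
a = 1: 1+1=2, 1+4=5
a = 7: 7+1=8, 7+4=11
A + B = {2, 5, 8, 11}, so |A + B| = 4.
Verify: 4 ≥ 3? Yes ✓.

CD lower bound = 3, actual |A + B| = 4.


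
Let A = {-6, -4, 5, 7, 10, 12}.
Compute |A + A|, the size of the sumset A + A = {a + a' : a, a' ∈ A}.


A + A = {a + a' : a, a' ∈ A}; |A| = 6.
General bounds: 2|A| - 1 ≤ |A + A| ≤ |A|(|A|+1)/2, i.e. 11 ≤ |A + A| ≤ 21.
Lower bound 2|A|-1 is attained iff A is an arithmetic progression.
Enumerate sums a + a' for a ≤ a' (symmetric, so this suffices):
a = -6: -6+-6=-12, -6+-4=-10, -6+5=-1, -6+7=1, -6+10=4, -6+12=6
a = -4: -4+-4=-8, -4+5=1, -4+7=3, -4+10=6, -4+12=8
a = 5: 5+5=10, 5+7=12, 5+10=15, 5+12=17
a = 7: 7+7=14, 7+10=17, 7+12=19
a = 10: 10+10=20, 10+12=22
a = 12: 12+12=24
Distinct sums: {-12, -10, -8, -1, 1, 3, 4, 6, 8, 10, 12, 14, 15, 17, 19, 20, 22, 24}
|A + A| = 18

|A + A| = 18


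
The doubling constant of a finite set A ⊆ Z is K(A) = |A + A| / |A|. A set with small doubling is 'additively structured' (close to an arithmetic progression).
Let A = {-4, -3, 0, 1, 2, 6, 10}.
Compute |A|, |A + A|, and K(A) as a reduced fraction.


|A| = 7.
Compute A + A by enumerating all 49 pairs.
A + A = {-8, -7, -6, -4, -3, -2, -1, 0, 1, 2, 3, 4, 6, 7, 8, 10, 11, 12, 16, 20}, so |A + A| = 20.
K = |A + A| / |A| = 20/7 (already in lowest terms) ≈ 2.8571.
Reference: AP of size 7 gives K = 13/7 ≈ 1.8571; a fully generic set of size 7 gives K ≈ 4.0000.

|A| = 7, |A + A| = 20, K = 20/7.


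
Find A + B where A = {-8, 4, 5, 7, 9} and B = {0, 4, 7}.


A + B = {a + b : a ∈ A, b ∈ B}.
Enumerate all |A|·|B| = 5·3 = 15 pairs (a, b) and collect distinct sums.
a = -8: -8+0=-8, -8+4=-4, -8+7=-1
a = 4: 4+0=4, 4+4=8, 4+7=11
a = 5: 5+0=5, 5+4=9, 5+7=12
a = 7: 7+0=7, 7+4=11, 7+7=14
a = 9: 9+0=9, 9+4=13, 9+7=16
Collecting distinct sums: A + B = {-8, -4, -1, 4, 5, 7, 8, 9, 11, 12, 13, 14, 16}
|A + B| = 13

A + B = {-8, -4, -1, 4, 5, 7, 8, 9, 11, 12, 13, 14, 16}


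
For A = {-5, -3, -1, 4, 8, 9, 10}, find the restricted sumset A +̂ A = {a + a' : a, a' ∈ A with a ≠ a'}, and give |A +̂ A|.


Restricted sumset: A +̂ A = {a + a' : a ∈ A, a' ∈ A, a ≠ a'}.
Equivalently, take A + A and drop any sum 2a that is achievable ONLY as a + a for a ∈ A (i.e. sums representable only with equal summands).
Enumerate pairs (a, a') with a < a' (symmetric, so each unordered pair gives one sum; this covers all a ≠ a'):
  -5 + -3 = -8
  -5 + -1 = -6
  -5 + 4 = -1
  -5 + 8 = 3
  -5 + 9 = 4
  -5 + 10 = 5
  -3 + -1 = -4
  -3 + 4 = 1
  -3 + 8 = 5
  -3 + 9 = 6
  -3 + 10 = 7
  -1 + 4 = 3
  -1 + 8 = 7
  -1 + 9 = 8
  -1 + 10 = 9
  4 + 8 = 12
  4 + 9 = 13
  4 + 10 = 14
  8 + 9 = 17
  8 + 10 = 18
  9 + 10 = 19
Collected distinct sums: {-8, -6, -4, -1, 1, 3, 4, 5, 6, 7, 8, 9, 12, 13, 14, 17, 18, 19}
|A +̂ A| = 18
(Reference bound: |A +̂ A| ≥ 2|A| - 3 for |A| ≥ 2, with |A| = 7 giving ≥ 11.)

|A +̂ A| = 18


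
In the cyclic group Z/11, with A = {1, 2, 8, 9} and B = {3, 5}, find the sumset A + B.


Work in Z/11Z: reduce every sum a + b modulo 11.
Enumerate all 8 pairs:
a = 1: 1+3=4, 1+5=6
a = 2: 2+3=5, 2+5=7
a = 8: 8+3=0, 8+5=2
a = 9: 9+3=1, 9+5=3
Distinct residues collected: {0, 1, 2, 3, 4, 5, 6, 7}
|A + B| = 8 (out of 11 total residues).

A + B = {0, 1, 2, 3, 4, 5, 6, 7}


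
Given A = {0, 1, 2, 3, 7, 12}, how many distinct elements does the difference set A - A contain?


A - A = {a - a' : a, a' ∈ A}; |A| = 6.
Bounds: 2|A|-1 ≤ |A - A| ≤ |A|² - |A| + 1, i.e. 11 ≤ |A - A| ≤ 31.
Note: 0 ∈ A - A always (from a - a). The set is symmetric: if d ∈ A - A then -d ∈ A - A.
Enumerate nonzero differences d = a - a' with a > a' (then include -d):
Positive differences: {1, 2, 3, 4, 5, 6, 7, 9, 10, 11, 12}
Full difference set: {0} ∪ (positive diffs) ∪ (negative diffs).
|A - A| = 1 + 2·11 = 23 (matches direct enumeration: 23).

|A - A| = 23


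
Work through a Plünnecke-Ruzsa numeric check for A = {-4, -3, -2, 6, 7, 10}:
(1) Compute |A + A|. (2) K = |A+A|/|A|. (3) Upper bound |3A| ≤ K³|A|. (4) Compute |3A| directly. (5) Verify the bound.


|A| = 6.
Step 1: Compute A + A by enumerating all 36 pairs.
A + A = {-8, -7, -6, -5, -4, 2, 3, 4, 5, 6, 7, 8, 12, 13, 14, 16, 17, 20}, so |A + A| = 18.
Step 2: Doubling constant K = |A + A|/|A| = 18/6 = 18/6 ≈ 3.0000.
Step 3: Plünnecke-Ruzsa gives |3A| ≤ K³·|A| = (3.0000)³ · 6 ≈ 162.0000.
Step 4: Compute 3A = A + A + A directly by enumerating all triples (a,b,c) ∈ A³; |3A| = 36.
Step 5: Check 36 ≤ 162.0000? Yes ✓.

K = 18/6, Plünnecke-Ruzsa bound K³|A| ≈ 162.0000, |3A| = 36, inequality holds.


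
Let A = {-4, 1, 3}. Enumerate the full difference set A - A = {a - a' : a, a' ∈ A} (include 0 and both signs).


A - A = {a - a' : a, a' ∈ A}.
Compute a - a' for each ordered pair (a, a'):
a = -4: -4--4=0, -4-1=-5, -4-3=-7
a = 1: 1--4=5, 1-1=0, 1-3=-2
a = 3: 3--4=7, 3-1=2, 3-3=0
Collecting distinct values (and noting 0 appears from a-a):
A - A = {-7, -5, -2, 0, 2, 5, 7}
|A - A| = 7

A - A = {-7, -5, -2, 0, 2, 5, 7}


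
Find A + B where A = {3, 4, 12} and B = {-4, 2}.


A + B = {a + b : a ∈ A, b ∈ B}.
Enumerate all |A|·|B| = 3·2 = 6 pairs (a, b) and collect distinct sums.
a = 3: 3+-4=-1, 3+2=5
a = 4: 4+-4=0, 4+2=6
a = 12: 12+-4=8, 12+2=14
Collecting distinct sums: A + B = {-1, 0, 5, 6, 8, 14}
|A + B| = 6

A + B = {-1, 0, 5, 6, 8, 14}


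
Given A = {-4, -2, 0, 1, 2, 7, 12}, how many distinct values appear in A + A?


A + A = {a + a' : a, a' ∈ A}; |A| = 7.
General bounds: 2|A| - 1 ≤ |A + A| ≤ |A|(|A|+1)/2, i.e. 13 ≤ |A + A| ≤ 28.
Lower bound 2|A|-1 is attained iff A is an arithmetic progression.
Enumerate sums a + a' for a ≤ a' (symmetric, so this suffices):
a = -4: -4+-4=-8, -4+-2=-6, -4+0=-4, -4+1=-3, -4+2=-2, -4+7=3, -4+12=8
a = -2: -2+-2=-4, -2+0=-2, -2+1=-1, -2+2=0, -2+7=5, -2+12=10
a = 0: 0+0=0, 0+1=1, 0+2=2, 0+7=7, 0+12=12
a = 1: 1+1=2, 1+2=3, 1+7=8, 1+12=13
a = 2: 2+2=4, 2+7=9, 2+12=14
a = 7: 7+7=14, 7+12=19
a = 12: 12+12=24
Distinct sums: {-8, -6, -4, -3, -2, -1, 0, 1, 2, 3, 4, 5, 7, 8, 9, 10, 12, 13, 14, 19, 24}
|A + A| = 21

|A + A| = 21


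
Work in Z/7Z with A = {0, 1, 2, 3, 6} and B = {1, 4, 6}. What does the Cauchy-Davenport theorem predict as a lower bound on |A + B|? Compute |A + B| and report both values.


Cauchy-Davenport: |A + B| ≥ min(p, |A| + |B| - 1) for A, B nonempty in Z/pZ.
|A| = 5, |B| = 3, p = 7.
CD lower bound = min(7, 5 + 3 - 1) = min(7, 7) = 7.
Compute A + B mod 7 directly:
a = 0: 0+1=1, 0+4=4, 0+6=6
a = 1: 1+1=2, 1+4=5, 1+6=0
a = 2: 2+1=3, 2+4=6, 2+6=1
a = 3: 3+1=4, 3+4=0, 3+6=2
a = 6: 6+1=0, 6+4=3, 6+6=5
A + B = {0, 1, 2, 3, 4, 5, 6}, so |A + B| = 7.
Verify: 7 ≥ 7? Yes ✓.

CD lower bound = 7, actual |A + B| = 7.


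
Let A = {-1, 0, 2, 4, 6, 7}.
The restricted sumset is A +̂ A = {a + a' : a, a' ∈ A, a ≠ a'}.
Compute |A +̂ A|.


Restricted sumset: A +̂ A = {a + a' : a ∈ A, a' ∈ A, a ≠ a'}.
Equivalently, take A + A and drop any sum 2a that is achievable ONLY as a + a for a ∈ A (i.e. sums representable only with equal summands).
Enumerate pairs (a, a') with a < a' (symmetric, so each unordered pair gives one sum; this covers all a ≠ a'):
  -1 + 0 = -1
  -1 + 2 = 1
  -1 + 4 = 3
  -1 + 6 = 5
  -1 + 7 = 6
  0 + 2 = 2
  0 + 4 = 4
  0 + 6 = 6
  0 + 7 = 7
  2 + 4 = 6
  2 + 6 = 8
  2 + 7 = 9
  4 + 6 = 10
  4 + 7 = 11
  6 + 7 = 13
Collected distinct sums: {-1, 1, 2, 3, 4, 5, 6, 7, 8, 9, 10, 11, 13}
|A +̂ A| = 13
(Reference bound: |A +̂ A| ≥ 2|A| - 3 for |A| ≥ 2, with |A| = 6 giving ≥ 9.)

|A +̂ A| = 13
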